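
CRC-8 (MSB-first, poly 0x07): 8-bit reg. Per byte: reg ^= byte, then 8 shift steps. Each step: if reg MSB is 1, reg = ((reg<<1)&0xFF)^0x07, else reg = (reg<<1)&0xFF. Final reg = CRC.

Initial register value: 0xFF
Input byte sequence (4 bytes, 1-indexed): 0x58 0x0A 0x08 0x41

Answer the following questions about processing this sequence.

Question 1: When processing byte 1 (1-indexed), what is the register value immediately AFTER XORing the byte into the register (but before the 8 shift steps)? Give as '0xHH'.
Answer: 0xA7

Derivation:
Register before byte 1: 0xFF
Byte 1: 0x58
0xFF XOR 0x58 = 0xA7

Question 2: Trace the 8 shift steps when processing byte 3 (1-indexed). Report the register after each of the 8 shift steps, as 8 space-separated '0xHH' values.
After byte 1 (0x58): reg=0x7C
After byte 2 (0x0A): reg=0x45
Register before byte 3: 0x45
After XOR with byte 0x08: 0x4D

Answer: 0x9A 0x33 0x66 0xCC 0x9F 0x39 0x72 0xE4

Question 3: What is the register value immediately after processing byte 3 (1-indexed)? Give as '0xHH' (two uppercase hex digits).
Answer: 0xE4

Derivation:
After byte 1 (0x58): reg=0x7C
After byte 2 (0x0A): reg=0x45
After byte 3 (0x08): reg=0xE4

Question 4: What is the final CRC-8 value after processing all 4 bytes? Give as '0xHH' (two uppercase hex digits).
After byte 1 (0x58): reg=0x7C
After byte 2 (0x0A): reg=0x45
After byte 3 (0x08): reg=0xE4
After byte 4 (0x41): reg=0x72

Answer: 0x72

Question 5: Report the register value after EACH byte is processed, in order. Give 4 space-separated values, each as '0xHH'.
0x7C 0x45 0xE4 0x72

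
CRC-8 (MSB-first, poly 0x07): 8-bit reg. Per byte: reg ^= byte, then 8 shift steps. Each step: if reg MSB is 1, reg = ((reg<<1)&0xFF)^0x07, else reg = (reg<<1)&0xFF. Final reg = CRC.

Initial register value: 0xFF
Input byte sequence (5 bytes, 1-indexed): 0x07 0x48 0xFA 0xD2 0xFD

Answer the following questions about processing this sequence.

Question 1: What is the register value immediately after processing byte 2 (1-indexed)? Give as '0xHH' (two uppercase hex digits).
Answer: 0x43

Derivation:
After byte 1 (0x07): reg=0xE6
After byte 2 (0x48): reg=0x43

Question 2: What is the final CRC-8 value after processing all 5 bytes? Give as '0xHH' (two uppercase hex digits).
After byte 1 (0x07): reg=0xE6
After byte 2 (0x48): reg=0x43
After byte 3 (0xFA): reg=0x26
After byte 4 (0xD2): reg=0xC2
After byte 5 (0xFD): reg=0xBD

Answer: 0xBD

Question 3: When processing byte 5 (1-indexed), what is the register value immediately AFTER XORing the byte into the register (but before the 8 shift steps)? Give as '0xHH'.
Register before byte 5: 0xC2
Byte 5: 0xFD
0xC2 XOR 0xFD = 0x3F

Answer: 0x3F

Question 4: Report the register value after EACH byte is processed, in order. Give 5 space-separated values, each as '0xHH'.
0xE6 0x43 0x26 0xC2 0xBD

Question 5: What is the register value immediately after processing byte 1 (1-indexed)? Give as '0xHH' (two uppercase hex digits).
Answer: 0xE6

Derivation:
After byte 1 (0x07): reg=0xE6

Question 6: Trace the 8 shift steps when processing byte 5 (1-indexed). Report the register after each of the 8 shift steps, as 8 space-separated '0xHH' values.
After byte 1 (0x07): reg=0xE6
After byte 2 (0x48): reg=0x43
After byte 3 (0xFA): reg=0x26
After byte 4 (0xD2): reg=0xC2
Register before byte 5: 0xC2
After XOR with byte 0xFD: 0x3F

Answer: 0x7E 0xFC 0xFF 0xF9 0xF5 0xED 0xDD 0xBD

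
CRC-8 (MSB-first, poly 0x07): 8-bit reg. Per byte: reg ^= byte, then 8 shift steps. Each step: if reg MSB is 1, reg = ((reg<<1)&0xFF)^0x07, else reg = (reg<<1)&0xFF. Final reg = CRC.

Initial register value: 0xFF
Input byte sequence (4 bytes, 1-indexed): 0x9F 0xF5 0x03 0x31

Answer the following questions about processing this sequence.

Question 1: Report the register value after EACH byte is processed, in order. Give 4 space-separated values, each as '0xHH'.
0x27 0x30 0x99 0x51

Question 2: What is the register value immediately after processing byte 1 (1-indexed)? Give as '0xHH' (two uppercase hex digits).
Answer: 0x27

Derivation:
After byte 1 (0x9F): reg=0x27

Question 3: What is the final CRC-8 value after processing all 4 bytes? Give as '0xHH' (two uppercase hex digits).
Answer: 0x51

Derivation:
After byte 1 (0x9F): reg=0x27
After byte 2 (0xF5): reg=0x30
After byte 3 (0x03): reg=0x99
After byte 4 (0x31): reg=0x51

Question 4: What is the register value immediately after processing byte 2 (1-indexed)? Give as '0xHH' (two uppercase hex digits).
Answer: 0x30

Derivation:
After byte 1 (0x9F): reg=0x27
After byte 2 (0xF5): reg=0x30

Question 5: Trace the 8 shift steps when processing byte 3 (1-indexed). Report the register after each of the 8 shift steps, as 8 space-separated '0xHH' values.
Answer: 0x66 0xCC 0x9F 0x39 0x72 0xE4 0xCF 0x99

Derivation:
After byte 1 (0x9F): reg=0x27
After byte 2 (0xF5): reg=0x30
Register before byte 3: 0x30
After XOR with byte 0x03: 0x33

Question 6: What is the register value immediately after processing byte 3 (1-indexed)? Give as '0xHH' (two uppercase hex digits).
Answer: 0x99

Derivation:
After byte 1 (0x9F): reg=0x27
After byte 2 (0xF5): reg=0x30
After byte 3 (0x03): reg=0x99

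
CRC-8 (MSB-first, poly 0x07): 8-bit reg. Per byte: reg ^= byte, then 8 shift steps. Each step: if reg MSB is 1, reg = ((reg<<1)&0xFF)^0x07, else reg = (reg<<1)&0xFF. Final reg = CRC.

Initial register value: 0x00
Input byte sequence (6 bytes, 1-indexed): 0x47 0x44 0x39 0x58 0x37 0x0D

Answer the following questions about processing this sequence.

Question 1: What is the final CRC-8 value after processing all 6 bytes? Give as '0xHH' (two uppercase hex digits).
After byte 1 (0x47): reg=0xD2
After byte 2 (0x44): reg=0xEB
After byte 3 (0x39): reg=0x30
After byte 4 (0x58): reg=0x1F
After byte 5 (0x37): reg=0xD8
After byte 6 (0x0D): reg=0x25

Answer: 0x25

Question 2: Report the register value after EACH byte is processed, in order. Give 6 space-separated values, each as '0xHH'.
0xD2 0xEB 0x30 0x1F 0xD8 0x25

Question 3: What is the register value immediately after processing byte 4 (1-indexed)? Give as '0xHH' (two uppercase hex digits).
After byte 1 (0x47): reg=0xD2
After byte 2 (0x44): reg=0xEB
After byte 3 (0x39): reg=0x30
After byte 4 (0x58): reg=0x1F

Answer: 0x1F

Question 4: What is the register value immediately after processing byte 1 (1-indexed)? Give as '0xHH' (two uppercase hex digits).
After byte 1 (0x47): reg=0xD2

Answer: 0xD2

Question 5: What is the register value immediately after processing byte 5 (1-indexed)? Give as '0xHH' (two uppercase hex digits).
Answer: 0xD8

Derivation:
After byte 1 (0x47): reg=0xD2
After byte 2 (0x44): reg=0xEB
After byte 3 (0x39): reg=0x30
After byte 4 (0x58): reg=0x1F
After byte 5 (0x37): reg=0xD8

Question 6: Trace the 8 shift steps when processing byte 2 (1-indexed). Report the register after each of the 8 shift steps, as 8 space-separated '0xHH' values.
Answer: 0x2B 0x56 0xAC 0x5F 0xBE 0x7B 0xF6 0xEB

Derivation:
After byte 1 (0x47): reg=0xD2
Register before byte 2: 0xD2
After XOR with byte 0x44: 0x96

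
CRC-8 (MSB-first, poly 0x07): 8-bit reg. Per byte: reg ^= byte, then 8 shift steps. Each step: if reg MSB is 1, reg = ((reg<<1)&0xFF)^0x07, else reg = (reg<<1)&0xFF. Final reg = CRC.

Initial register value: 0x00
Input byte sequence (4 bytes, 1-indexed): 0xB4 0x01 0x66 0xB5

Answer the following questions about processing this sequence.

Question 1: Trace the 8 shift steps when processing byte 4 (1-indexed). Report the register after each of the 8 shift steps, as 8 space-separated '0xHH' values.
After byte 1 (0xB4): reg=0x05
After byte 2 (0x01): reg=0x1C
After byte 3 (0x66): reg=0x61
Register before byte 4: 0x61
After XOR with byte 0xB5: 0xD4

Answer: 0xAF 0x59 0xB2 0x63 0xC6 0x8B 0x11 0x22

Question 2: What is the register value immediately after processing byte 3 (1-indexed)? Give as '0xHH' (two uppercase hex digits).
After byte 1 (0xB4): reg=0x05
After byte 2 (0x01): reg=0x1C
After byte 3 (0x66): reg=0x61

Answer: 0x61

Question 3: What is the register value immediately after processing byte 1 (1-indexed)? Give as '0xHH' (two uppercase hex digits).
After byte 1 (0xB4): reg=0x05

Answer: 0x05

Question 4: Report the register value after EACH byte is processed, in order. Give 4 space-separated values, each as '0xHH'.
0x05 0x1C 0x61 0x22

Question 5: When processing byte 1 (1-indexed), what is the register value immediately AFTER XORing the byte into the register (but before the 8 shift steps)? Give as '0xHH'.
Register before byte 1: 0x00
Byte 1: 0xB4
0x00 XOR 0xB4 = 0xB4

Answer: 0xB4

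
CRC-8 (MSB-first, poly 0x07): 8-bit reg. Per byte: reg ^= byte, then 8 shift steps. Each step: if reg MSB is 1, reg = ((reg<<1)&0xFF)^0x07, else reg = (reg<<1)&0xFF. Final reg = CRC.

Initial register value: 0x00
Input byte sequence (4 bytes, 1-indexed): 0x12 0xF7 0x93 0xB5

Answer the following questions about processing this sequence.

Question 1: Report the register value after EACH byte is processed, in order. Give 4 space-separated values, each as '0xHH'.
0x7E 0xB6 0xFB 0xED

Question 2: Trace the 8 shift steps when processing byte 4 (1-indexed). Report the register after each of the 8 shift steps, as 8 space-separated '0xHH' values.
After byte 1 (0x12): reg=0x7E
After byte 2 (0xF7): reg=0xB6
After byte 3 (0x93): reg=0xFB
Register before byte 4: 0xFB
After XOR with byte 0xB5: 0x4E

Answer: 0x9C 0x3F 0x7E 0xFC 0xFF 0xF9 0xF5 0xED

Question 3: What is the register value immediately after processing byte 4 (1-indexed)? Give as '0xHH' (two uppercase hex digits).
Answer: 0xED

Derivation:
After byte 1 (0x12): reg=0x7E
After byte 2 (0xF7): reg=0xB6
After byte 3 (0x93): reg=0xFB
After byte 4 (0xB5): reg=0xED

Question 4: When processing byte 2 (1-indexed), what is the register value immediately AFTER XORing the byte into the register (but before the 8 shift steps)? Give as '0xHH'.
Register before byte 2: 0x7E
Byte 2: 0xF7
0x7E XOR 0xF7 = 0x89

Answer: 0x89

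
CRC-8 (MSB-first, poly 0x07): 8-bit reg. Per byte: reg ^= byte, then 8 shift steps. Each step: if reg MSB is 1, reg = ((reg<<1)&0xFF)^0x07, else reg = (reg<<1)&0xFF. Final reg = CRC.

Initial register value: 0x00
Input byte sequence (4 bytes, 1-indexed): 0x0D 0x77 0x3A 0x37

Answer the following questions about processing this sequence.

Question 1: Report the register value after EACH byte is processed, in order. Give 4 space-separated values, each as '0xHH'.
0x23 0xAB 0xFE 0x71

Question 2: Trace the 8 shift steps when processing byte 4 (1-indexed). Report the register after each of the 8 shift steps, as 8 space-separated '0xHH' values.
Answer: 0x95 0x2D 0x5A 0xB4 0x6F 0xDE 0xBB 0x71

Derivation:
After byte 1 (0x0D): reg=0x23
After byte 2 (0x77): reg=0xAB
After byte 3 (0x3A): reg=0xFE
Register before byte 4: 0xFE
After XOR with byte 0x37: 0xC9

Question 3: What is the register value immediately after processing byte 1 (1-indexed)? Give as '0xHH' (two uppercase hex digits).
Answer: 0x23

Derivation:
After byte 1 (0x0D): reg=0x23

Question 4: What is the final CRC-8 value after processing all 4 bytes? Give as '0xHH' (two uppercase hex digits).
Answer: 0x71

Derivation:
After byte 1 (0x0D): reg=0x23
After byte 2 (0x77): reg=0xAB
After byte 3 (0x3A): reg=0xFE
After byte 4 (0x37): reg=0x71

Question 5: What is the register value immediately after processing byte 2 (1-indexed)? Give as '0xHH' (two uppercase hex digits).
After byte 1 (0x0D): reg=0x23
After byte 2 (0x77): reg=0xAB

Answer: 0xAB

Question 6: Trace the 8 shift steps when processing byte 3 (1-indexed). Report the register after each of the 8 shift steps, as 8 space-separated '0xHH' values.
After byte 1 (0x0D): reg=0x23
After byte 2 (0x77): reg=0xAB
Register before byte 3: 0xAB
After XOR with byte 0x3A: 0x91

Answer: 0x25 0x4A 0x94 0x2F 0x5E 0xBC 0x7F 0xFE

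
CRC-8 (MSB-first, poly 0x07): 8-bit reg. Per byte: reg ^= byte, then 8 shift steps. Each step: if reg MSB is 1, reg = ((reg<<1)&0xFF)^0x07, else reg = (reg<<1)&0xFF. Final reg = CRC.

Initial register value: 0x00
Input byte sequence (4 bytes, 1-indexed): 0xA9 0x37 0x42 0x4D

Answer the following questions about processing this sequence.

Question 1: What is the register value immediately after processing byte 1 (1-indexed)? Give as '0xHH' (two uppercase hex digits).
Answer: 0x56

Derivation:
After byte 1 (0xA9): reg=0x56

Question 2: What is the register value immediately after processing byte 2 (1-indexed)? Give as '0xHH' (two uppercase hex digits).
After byte 1 (0xA9): reg=0x56
After byte 2 (0x37): reg=0x20

Answer: 0x20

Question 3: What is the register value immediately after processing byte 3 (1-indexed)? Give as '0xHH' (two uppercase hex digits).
After byte 1 (0xA9): reg=0x56
After byte 2 (0x37): reg=0x20
After byte 3 (0x42): reg=0x29

Answer: 0x29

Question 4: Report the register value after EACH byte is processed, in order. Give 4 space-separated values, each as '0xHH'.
0x56 0x20 0x29 0x3B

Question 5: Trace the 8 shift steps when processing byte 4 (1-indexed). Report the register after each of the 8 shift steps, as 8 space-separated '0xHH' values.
After byte 1 (0xA9): reg=0x56
After byte 2 (0x37): reg=0x20
After byte 3 (0x42): reg=0x29
Register before byte 4: 0x29
After XOR with byte 0x4D: 0x64

Answer: 0xC8 0x97 0x29 0x52 0xA4 0x4F 0x9E 0x3B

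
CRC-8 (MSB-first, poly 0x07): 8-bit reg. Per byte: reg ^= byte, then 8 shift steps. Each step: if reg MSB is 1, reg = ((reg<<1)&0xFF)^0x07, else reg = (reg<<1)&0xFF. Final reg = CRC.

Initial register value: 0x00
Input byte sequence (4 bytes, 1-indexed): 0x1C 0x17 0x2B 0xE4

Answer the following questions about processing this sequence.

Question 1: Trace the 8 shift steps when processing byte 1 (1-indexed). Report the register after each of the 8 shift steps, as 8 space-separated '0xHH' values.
Answer: 0x38 0x70 0xE0 0xC7 0x89 0x15 0x2A 0x54

Derivation:
Register before byte 1: 0x00
After XOR with byte 0x1C: 0x1C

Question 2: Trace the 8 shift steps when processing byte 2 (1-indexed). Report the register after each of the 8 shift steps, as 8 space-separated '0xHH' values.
After byte 1 (0x1C): reg=0x54
Register before byte 2: 0x54
After XOR with byte 0x17: 0x43

Answer: 0x86 0x0B 0x16 0x2C 0x58 0xB0 0x67 0xCE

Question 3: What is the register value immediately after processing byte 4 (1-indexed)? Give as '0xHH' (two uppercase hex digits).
After byte 1 (0x1C): reg=0x54
After byte 2 (0x17): reg=0xCE
After byte 3 (0x2B): reg=0xB5
After byte 4 (0xE4): reg=0xB0

Answer: 0xB0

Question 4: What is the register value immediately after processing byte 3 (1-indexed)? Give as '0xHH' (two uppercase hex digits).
Answer: 0xB5

Derivation:
After byte 1 (0x1C): reg=0x54
After byte 2 (0x17): reg=0xCE
After byte 3 (0x2B): reg=0xB5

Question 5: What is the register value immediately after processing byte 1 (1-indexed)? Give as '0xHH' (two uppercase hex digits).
Answer: 0x54

Derivation:
After byte 1 (0x1C): reg=0x54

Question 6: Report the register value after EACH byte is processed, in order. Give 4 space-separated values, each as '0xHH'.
0x54 0xCE 0xB5 0xB0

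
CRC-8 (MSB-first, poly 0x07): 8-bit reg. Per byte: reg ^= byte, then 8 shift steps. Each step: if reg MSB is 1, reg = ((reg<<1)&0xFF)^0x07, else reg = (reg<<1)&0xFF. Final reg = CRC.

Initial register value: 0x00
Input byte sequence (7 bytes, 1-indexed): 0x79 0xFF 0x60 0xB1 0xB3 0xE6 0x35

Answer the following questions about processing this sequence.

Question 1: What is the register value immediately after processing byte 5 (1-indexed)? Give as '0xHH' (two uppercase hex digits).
After byte 1 (0x79): reg=0x68
After byte 2 (0xFF): reg=0xEC
After byte 3 (0x60): reg=0xAD
After byte 4 (0xB1): reg=0x54
After byte 5 (0xB3): reg=0xBB

Answer: 0xBB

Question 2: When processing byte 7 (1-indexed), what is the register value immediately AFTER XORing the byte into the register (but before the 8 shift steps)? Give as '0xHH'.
Answer: 0xA1

Derivation:
Register before byte 7: 0x94
Byte 7: 0x35
0x94 XOR 0x35 = 0xA1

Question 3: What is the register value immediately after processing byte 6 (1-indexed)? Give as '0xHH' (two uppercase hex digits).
Answer: 0x94

Derivation:
After byte 1 (0x79): reg=0x68
After byte 2 (0xFF): reg=0xEC
After byte 3 (0x60): reg=0xAD
After byte 4 (0xB1): reg=0x54
After byte 5 (0xB3): reg=0xBB
After byte 6 (0xE6): reg=0x94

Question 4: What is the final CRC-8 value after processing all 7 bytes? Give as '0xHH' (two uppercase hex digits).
After byte 1 (0x79): reg=0x68
After byte 2 (0xFF): reg=0xEC
After byte 3 (0x60): reg=0xAD
After byte 4 (0xB1): reg=0x54
After byte 5 (0xB3): reg=0xBB
After byte 6 (0xE6): reg=0x94
After byte 7 (0x35): reg=0x6E

Answer: 0x6E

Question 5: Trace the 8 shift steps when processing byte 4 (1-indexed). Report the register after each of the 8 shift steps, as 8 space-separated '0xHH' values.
Answer: 0x38 0x70 0xE0 0xC7 0x89 0x15 0x2A 0x54

Derivation:
After byte 1 (0x79): reg=0x68
After byte 2 (0xFF): reg=0xEC
After byte 3 (0x60): reg=0xAD
Register before byte 4: 0xAD
After XOR with byte 0xB1: 0x1C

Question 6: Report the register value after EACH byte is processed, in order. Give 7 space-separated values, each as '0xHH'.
0x68 0xEC 0xAD 0x54 0xBB 0x94 0x6E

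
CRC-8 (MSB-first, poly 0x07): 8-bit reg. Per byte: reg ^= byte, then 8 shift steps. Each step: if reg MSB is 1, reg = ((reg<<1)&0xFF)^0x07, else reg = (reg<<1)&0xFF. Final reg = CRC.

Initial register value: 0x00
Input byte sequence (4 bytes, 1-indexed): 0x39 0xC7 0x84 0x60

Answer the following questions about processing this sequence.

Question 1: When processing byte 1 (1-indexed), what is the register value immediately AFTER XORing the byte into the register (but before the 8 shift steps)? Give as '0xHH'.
Register before byte 1: 0x00
Byte 1: 0x39
0x00 XOR 0x39 = 0x39

Answer: 0x39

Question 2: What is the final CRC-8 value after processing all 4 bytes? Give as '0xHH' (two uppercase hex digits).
After byte 1 (0x39): reg=0xAF
After byte 2 (0xC7): reg=0x1F
After byte 3 (0x84): reg=0xC8
After byte 4 (0x60): reg=0x51

Answer: 0x51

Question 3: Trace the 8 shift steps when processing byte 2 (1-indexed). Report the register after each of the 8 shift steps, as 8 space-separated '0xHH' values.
After byte 1 (0x39): reg=0xAF
Register before byte 2: 0xAF
After XOR with byte 0xC7: 0x68

Answer: 0xD0 0xA7 0x49 0x92 0x23 0x46 0x8C 0x1F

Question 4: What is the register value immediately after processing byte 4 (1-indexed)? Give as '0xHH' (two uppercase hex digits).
After byte 1 (0x39): reg=0xAF
After byte 2 (0xC7): reg=0x1F
After byte 3 (0x84): reg=0xC8
After byte 4 (0x60): reg=0x51

Answer: 0x51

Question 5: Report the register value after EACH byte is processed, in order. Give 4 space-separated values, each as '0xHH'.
0xAF 0x1F 0xC8 0x51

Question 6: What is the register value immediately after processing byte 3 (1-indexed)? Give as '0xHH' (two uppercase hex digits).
Answer: 0xC8

Derivation:
After byte 1 (0x39): reg=0xAF
After byte 2 (0xC7): reg=0x1F
After byte 3 (0x84): reg=0xC8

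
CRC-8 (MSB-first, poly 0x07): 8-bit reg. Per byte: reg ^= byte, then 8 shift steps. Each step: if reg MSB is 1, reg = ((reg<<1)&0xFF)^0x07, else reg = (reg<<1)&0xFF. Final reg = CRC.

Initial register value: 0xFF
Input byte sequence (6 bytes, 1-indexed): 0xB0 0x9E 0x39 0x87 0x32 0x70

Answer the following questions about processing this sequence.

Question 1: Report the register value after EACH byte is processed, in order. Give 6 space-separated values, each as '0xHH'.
0xEA 0x4B 0x59 0x14 0xF2 0x87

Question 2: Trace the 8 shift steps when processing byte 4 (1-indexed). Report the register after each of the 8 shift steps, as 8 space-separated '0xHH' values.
After byte 1 (0xB0): reg=0xEA
After byte 2 (0x9E): reg=0x4B
After byte 3 (0x39): reg=0x59
Register before byte 4: 0x59
After XOR with byte 0x87: 0xDE

Answer: 0xBB 0x71 0xE2 0xC3 0x81 0x05 0x0A 0x14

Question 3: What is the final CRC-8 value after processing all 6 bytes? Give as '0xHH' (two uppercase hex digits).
Answer: 0x87

Derivation:
After byte 1 (0xB0): reg=0xEA
After byte 2 (0x9E): reg=0x4B
After byte 3 (0x39): reg=0x59
After byte 4 (0x87): reg=0x14
After byte 5 (0x32): reg=0xF2
After byte 6 (0x70): reg=0x87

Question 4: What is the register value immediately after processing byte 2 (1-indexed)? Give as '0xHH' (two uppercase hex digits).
After byte 1 (0xB0): reg=0xEA
After byte 2 (0x9E): reg=0x4B

Answer: 0x4B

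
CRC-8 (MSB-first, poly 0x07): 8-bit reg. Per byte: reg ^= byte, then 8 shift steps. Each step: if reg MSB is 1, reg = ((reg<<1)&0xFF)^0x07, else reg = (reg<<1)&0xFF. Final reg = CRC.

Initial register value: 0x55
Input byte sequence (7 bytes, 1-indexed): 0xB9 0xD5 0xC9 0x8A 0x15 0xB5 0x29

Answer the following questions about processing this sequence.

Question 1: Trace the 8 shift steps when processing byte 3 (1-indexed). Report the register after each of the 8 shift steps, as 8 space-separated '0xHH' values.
After byte 1 (0xB9): reg=0x8A
After byte 2 (0xD5): reg=0x9A
Register before byte 3: 0x9A
After XOR with byte 0xC9: 0x53

Answer: 0xA6 0x4B 0x96 0x2B 0x56 0xAC 0x5F 0xBE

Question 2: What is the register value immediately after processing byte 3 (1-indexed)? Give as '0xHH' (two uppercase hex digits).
Answer: 0xBE

Derivation:
After byte 1 (0xB9): reg=0x8A
After byte 2 (0xD5): reg=0x9A
After byte 3 (0xC9): reg=0xBE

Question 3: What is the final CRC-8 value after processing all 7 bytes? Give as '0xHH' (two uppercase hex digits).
Answer: 0x42

Derivation:
After byte 1 (0xB9): reg=0x8A
After byte 2 (0xD5): reg=0x9A
After byte 3 (0xC9): reg=0xBE
After byte 4 (0x8A): reg=0x8C
After byte 5 (0x15): reg=0xC6
After byte 6 (0xB5): reg=0x5E
After byte 7 (0x29): reg=0x42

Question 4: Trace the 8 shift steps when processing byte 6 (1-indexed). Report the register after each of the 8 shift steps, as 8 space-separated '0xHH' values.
After byte 1 (0xB9): reg=0x8A
After byte 2 (0xD5): reg=0x9A
After byte 3 (0xC9): reg=0xBE
After byte 4 (0x8A): reg=0x8C
After byte 5 (0x15): reg=0xC6
Register before byte 6: 0xC6
After XOR with byte 0xB5: 0x73

Answer: 0xE6 0xCB 0x91 0x25 0x4A 0x94 0x2F 0x5E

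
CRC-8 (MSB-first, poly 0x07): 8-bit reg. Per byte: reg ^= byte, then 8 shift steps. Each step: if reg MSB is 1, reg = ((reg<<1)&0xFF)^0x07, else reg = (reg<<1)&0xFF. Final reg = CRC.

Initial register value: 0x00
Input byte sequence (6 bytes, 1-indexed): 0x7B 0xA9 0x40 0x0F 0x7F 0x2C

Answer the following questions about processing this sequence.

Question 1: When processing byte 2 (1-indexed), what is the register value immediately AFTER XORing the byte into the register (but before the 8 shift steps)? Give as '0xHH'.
Register before byte 2: 0x66
Byte 2: 0xA9
0x66 XOR 0xA9 = 0xCF

Answer: 0xCF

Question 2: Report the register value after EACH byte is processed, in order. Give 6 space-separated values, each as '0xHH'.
0x66 0x63 0xE9 0xBC 0x47 0x16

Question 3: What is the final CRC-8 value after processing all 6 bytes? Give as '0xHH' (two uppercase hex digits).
After byte 1 (0x7B): reg=0x66
After byte 2 (0xA9): reg=0x63
After byte 3 (0x40): reg=0xE9
After byte 4 (0x0F): reg=0xBC
After byte 5 (0x7F): reg=0x47
After byte 6 (0x2C): reg=0x16

Answer: 0x16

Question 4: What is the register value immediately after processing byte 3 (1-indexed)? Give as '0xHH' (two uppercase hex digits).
After byte 1 (0x7B): reg=0x66
After byte 2 (0xA9): reg=0x63
After byte 3 (0x40): reg=0xE9

Answer: 0xE9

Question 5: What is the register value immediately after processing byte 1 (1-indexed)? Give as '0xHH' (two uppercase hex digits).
After byte 1 (0x7B): reg=0x66

Answer: 0x66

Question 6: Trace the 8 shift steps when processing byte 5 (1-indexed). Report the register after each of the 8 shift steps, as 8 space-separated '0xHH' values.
Answer: 0x81 0x05 0x0A 0x14 0x28 0x50 0xA0 0x47

Derivation:
After byte 1 (0x7B): reg=0x66
After byte 2 (0xA9): reg=0x63
After byte 3 (0x40): reg=0xE9
After byte 4 (0x0F): reg=0xBC
Register before byte 5: 0xBC
After XOR with byte 0x7F: 0xC3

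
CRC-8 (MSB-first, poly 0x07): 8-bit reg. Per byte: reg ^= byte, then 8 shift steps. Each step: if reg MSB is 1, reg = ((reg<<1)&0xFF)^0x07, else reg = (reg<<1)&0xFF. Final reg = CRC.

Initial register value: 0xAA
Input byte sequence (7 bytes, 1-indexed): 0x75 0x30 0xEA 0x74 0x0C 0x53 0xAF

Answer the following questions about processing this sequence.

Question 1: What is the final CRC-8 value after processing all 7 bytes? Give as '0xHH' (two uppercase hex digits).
Answer: 0x41

Derivation:
After byte 1 (0x75): reg=0x13
After byte 2 (0x30): reg=0xE9
After byte 3 (0xEA): reg=0x09
After byte 4 (0x74): reg=0x74
After byte 5 (0x0C): reg=0x6F
After byte 6 (0x53): reg=0xB4
After byte 7 (0xAF): reg=0x41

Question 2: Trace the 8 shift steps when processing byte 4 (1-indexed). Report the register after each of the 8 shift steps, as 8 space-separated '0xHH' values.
Answer: 0xFA 0xF3 0xE1 0xC5 0x8D 0x1D 0x3A 0x74

Derivation:
After byte 1 (0x75): reg=0x13
After byte 2 (0x30): reg=0xE9
After byte 3 (0xEA): reg=0x09
Register before byte 4: 0x09
After XOR with byte 0x74: 0x7D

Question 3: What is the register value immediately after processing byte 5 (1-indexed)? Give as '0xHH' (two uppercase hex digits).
Answer: 0x6F

Derivation:
After byte 1 (0x75): reg=0x13
After byte 2 (0x30): reg=0xE9
After byte 3 (0xEA): reg=0x09
After byte 4 (0x74): reg=0x74
After byte 5 (0x0C): reg=0x6F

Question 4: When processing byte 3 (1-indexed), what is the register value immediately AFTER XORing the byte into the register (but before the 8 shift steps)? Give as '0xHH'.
Register before byte 3: 0xE9
Byte 3: 0xEA
0xE9 XOR 0xEA = 0x03

Answer: 0x03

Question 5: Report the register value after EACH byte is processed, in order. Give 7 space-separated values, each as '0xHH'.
0x13 0xE9 0x09 0x74 0x6F 0xB4 0x41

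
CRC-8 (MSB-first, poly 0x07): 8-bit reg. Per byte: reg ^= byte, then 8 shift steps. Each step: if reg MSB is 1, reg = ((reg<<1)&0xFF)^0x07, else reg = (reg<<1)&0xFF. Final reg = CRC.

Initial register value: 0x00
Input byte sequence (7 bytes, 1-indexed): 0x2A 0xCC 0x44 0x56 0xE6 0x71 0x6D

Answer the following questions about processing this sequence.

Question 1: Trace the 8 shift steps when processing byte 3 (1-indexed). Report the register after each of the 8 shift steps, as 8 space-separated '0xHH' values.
After byte 1 (0x2A): reg=0xD6
After byte 2 (0xCC): reg=0x46
Register before byte 3: 0x46
After XOR with byte 0x44: 0x02

Answer: 0x04 0x08 0x10 0x20 0x40 0x80 0x07 0x0E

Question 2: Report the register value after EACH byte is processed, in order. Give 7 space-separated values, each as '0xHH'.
0xD6 0x46 0x0E 0x8F 0x18 0x18 0x4C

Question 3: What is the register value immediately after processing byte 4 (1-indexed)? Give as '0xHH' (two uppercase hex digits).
After byte 1 (0x2A): reg=0xD6
After byte 2 (0xCC): reg=0x46
After byte 3 (0x44): reg=0x0E
After byte 4 (0x56): reg=0x8F

Answer: 0x8F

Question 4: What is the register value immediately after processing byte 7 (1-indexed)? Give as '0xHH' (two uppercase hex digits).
Answer: 0x4C

Derivation:
After byte 1 (0x2A): reg=0xD6
After byte 2 (0xCC): reg=0x46
After byte 3 (0x44): reg=0x0E
After byte 4 (0x56): reg=0x8F
After byte 5 (0xE6): reg=0x18
After byte 6 (0x71): reg=0x18
After byte 7 (0x6D): reg=0x4C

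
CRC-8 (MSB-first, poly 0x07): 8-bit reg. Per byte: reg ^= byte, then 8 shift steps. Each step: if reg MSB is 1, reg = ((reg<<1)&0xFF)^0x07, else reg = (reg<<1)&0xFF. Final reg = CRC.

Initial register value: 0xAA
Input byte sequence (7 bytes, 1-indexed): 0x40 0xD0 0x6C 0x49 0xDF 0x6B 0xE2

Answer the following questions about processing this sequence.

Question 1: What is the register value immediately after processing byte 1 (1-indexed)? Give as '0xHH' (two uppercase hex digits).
After byte 1 (0x40): reg=0x98

Answer: 0x98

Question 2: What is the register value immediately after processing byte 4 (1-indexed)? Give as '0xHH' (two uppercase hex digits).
Answer: 0x26

Derivation:
After byte 1 (0x40): reg=0x98
After byte 2 (0xD0): reg=0xFF
After byte 3 (0x6C): reg=0xF0
After byte 4 (0x49): reg=0x26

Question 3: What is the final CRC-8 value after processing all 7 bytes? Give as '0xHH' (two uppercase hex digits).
Answer: 0x94

Derivation:
After byte 1 (0x40): reg=0x98
After byte 2 (0xD0): reg=0xFF
After byte 3 (0x6C): reg=0xF0
After byte 4 (0x49): reg=0x26
After byte 5 (0xDF): reg=0xE1
After byte 6 (0x6B): reg=0xBF
After byte 7 (0xE2): reg=0x94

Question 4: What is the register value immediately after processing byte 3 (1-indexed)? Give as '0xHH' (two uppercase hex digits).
After byte 1 (0x40): reg=0x98
After byte 2 (0xD0): reg=0xFF
After byte 3 (0x6C): reg=0xF0

Answer: 0xF0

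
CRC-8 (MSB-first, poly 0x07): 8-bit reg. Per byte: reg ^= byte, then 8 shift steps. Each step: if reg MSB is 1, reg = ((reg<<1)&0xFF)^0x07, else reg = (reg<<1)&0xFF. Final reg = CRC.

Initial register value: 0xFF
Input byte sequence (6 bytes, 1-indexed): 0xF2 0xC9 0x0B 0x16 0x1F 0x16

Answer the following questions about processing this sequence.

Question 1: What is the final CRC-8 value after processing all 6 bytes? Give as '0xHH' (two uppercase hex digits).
After byte 1 (0xF2): reg=0x23
After byte 2 (0xC9): reg=0x98
After byte 3 (0x0B): reg=0xF0
After byte 4 (0x16): reg=0xBC
After byte 5 (0x1F): reg=0x60
After byte 6 (0x16): reg=0x45

Answer: 0x45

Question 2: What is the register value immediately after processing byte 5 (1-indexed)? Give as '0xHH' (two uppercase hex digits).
Answer: 0x60

Derivation:
After byte 1 (0xF2): reg=0x23
After byte 2 (0xC9): reg=0x98
After byte 3 (0x0B): reg=0xF0
After byte 4 (0x16): reg=0xBC
After byte 5 (0x1F): reg=0x60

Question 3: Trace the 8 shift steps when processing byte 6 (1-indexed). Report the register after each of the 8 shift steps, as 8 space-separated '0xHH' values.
Answer: 0xEC 0xDF 0xB9 0x75 0xEA 0xD3 0xA1 0x45

Derivation:
After byte 1 (0xF2): reg=0x23
After byte 2 (0xC9): reg=0x98
After byte 3 (0x0B): reg=0xF0
After byte 4 (0x16): reg=0xBC
After byte 5 (0x1F): reg=0x60
Register before byte 6: 0x60
After XOR with byte 0x16: 0x76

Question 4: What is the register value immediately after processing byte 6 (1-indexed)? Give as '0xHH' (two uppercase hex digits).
Answer: 0x45

Derivation:
After byte 1 (0xF2): reg=0x23
After byte 2 (0xC9): reg=0x98
After byte 3 (0x0B): reg=0xF0
After byte 4 (0x16): reg=0xBC
After byte 5 (0x1F): reg=0x60
After byte 6 (0x16): reg=0x45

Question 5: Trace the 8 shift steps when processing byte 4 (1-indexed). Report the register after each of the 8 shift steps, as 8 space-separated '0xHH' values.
After byte 1 (0xF2): reg=0x23
After byte 2 (0xC9): reg=0x98
After byte 3 (0x0B): reg=0xF0
Register before byte 4: 0xF0
After XOR with byte 0x16: 0xE6

Answer: 0xCB 0x91 0x25 0x4A 0x94 0x2F 0x5E 0xBC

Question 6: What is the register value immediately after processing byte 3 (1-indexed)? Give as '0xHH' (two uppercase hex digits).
After byte 1 (0xF2): reg=0x23
After byte 2 (0xC9): reg=0x98
After byte 3 (0x0B): reg=0xF0

Answer: 0xF0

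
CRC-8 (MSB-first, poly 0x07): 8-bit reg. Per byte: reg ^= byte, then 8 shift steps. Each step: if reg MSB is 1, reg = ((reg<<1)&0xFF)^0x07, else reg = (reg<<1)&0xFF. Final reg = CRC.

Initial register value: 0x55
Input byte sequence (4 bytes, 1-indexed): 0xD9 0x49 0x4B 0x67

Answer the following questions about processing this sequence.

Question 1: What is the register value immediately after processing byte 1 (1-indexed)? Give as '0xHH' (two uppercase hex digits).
Answer: 0xAD

Derivation:
After byte 1 (0xD9): reg=0xAD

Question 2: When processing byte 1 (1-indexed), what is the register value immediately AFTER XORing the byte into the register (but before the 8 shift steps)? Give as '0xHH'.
Register before byte 1: 0x55
Byte 1: 0xD9
0x55 XOR 0xD9 = 0x8C

Answer: 0x8C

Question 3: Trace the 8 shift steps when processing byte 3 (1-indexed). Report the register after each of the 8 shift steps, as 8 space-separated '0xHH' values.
After byte 1 (0xD9): reg=0xAD
After byte 2 (0x49): reg=0xB2
Register before byte 3: 0xB2
After XOR with byte 0x4B: 0xF9

Answer: 0xF5 0xED 0xDD 0xBD 0x7D 0xFA 0xF3 0xE1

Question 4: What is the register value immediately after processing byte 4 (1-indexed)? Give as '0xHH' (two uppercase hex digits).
Answer: 0x9B

Derivation:
After byte 1 (0xD9): reg=0xAD
After byte 2 (0x49): reg=0xB2
After byte 3 (0x4B): reg=0xE1
After byte 4 (0x67): reg=0x9B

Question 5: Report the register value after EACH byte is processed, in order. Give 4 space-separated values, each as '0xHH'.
0xAD 0xB2 0xE1 0x9B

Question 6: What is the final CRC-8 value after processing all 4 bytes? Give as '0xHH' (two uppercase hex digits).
After byte 1 (0xD9): reg=0xAD
After byte 2 (0x49): reg=0xB2
After byte 3 (0x4B): reg=0xE1
After byte 4 (0x67): reg=0x9B

Answer: 0x9B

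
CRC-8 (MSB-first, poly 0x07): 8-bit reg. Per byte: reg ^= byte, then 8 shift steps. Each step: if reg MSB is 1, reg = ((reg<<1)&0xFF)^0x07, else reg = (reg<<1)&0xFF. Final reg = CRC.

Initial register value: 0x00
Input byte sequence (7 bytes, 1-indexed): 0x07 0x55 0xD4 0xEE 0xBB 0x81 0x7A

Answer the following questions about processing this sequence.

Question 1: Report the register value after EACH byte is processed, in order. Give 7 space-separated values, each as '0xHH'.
0x15 0xC7 0x79 0xEC 0xA2 0xE9 0xF0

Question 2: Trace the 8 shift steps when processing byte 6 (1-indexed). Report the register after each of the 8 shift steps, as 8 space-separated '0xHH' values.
Answer: 0x46 0x8C 0x1F 0x3E 0x7C 0xF8 0xF7 0xE9

Derivation:
After byte 1 (0x07): reg=0x15
After byte 2 (0x55): reg=0xC7
After byte 3 (0xD4): reg=0x79
After byte 4 (0xEE): reg=0xEC
After byte 5 (0xBB): reg=0xA2
Register before byte 6: 0xA2
After XOR with byte 0x81: 0x23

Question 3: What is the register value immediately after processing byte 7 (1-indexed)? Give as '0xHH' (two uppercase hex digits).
Answer: 0xF0

Derivation:
After byte 1 (0x07): reg=0x15
After byte 2 (0x55): reg=0xC7
After byte 3 (0xD4): reg=0x79
After byte 4 (0xEE): reg=0xEC
After byte 5 (0xBB): reg=0xA2
After byte 6 (0x81): reg=0xE9
After byte 7 (0x7A): reg=0xF0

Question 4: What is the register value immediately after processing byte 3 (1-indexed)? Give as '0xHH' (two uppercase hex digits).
Answer: 0x79

Derivation:
After byte 1 (0x07): reg=0x15
After byte 2 (0x55): reg=0xC7
After byte 3 (0xD4): reg=0x79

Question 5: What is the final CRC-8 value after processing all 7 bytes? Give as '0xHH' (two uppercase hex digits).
Answer: 0xF0

Derivation:
After byte 1 (0x07): reg=0x15
After byte 2 (0x55): reg=0xC7
After byte 3 (0xD4): reg=0x79
After byte 4 (0xEE): reg=0xEC
After byte 5 (0xBB): reg=0xA2
After byte 6 (0x81): reg=0xE9
After byte 7 (0x7A): reg=0xF0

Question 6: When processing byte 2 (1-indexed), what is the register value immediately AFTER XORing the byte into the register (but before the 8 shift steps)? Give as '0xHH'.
Answer: 0x40

Derivation:
Register before byte 2: 0x15
Byte 2: 0x55
0x15 XOR 0x55 = 0x40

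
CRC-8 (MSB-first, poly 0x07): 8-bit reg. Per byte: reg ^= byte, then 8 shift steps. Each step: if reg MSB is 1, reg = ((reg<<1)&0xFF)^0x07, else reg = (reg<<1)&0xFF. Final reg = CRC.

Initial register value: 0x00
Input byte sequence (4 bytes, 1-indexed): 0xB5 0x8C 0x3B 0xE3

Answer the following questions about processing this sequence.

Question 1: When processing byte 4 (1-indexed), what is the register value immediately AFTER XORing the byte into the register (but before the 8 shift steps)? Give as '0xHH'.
Register before byte 4: 0xC1
Byte 4: 0xE3
0xC1 XOR 0xE3 = 0x22

Answer: 0x22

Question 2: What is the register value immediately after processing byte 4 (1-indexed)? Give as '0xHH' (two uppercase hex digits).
Answer: 0xEE

Derivation:
After byte 1 (0xB5): reg=0x02
After byte 2 (0x8C): reg=0xA3
After byte 3 (0x3B): reg=0xC1
After byte 4 (0xE3): reg=0xEE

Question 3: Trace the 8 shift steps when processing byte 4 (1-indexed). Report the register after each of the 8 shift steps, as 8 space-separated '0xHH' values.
After byte 1 (0xB5): reg=0x02
After byte 2 (0x8C): reg=0xA3
After byte 3 (0x3B): reg=0xC1
Register before byte 4: 0xC1
After XOR with byte 0xE3: 0x22

Answer: 0x44 0x88 0x17 0x2E 0x5C 0xB8 0x77 0xEE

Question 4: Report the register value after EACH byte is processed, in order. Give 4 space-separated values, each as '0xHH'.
0x02 0xA3 0xC1 0xEE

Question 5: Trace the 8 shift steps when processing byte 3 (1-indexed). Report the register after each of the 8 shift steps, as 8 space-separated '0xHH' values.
Answer: 0x37 0x6E 0xDC 0xBF 0x79 0xF2 0xE3 0xC1

Derivation:
After byte 1 (0xB5): reg=0x02
After byte 2 (0x8C): reg=0xA3
Register before byte 3: 0xA3
After XOR with byte 0x3B: 0x98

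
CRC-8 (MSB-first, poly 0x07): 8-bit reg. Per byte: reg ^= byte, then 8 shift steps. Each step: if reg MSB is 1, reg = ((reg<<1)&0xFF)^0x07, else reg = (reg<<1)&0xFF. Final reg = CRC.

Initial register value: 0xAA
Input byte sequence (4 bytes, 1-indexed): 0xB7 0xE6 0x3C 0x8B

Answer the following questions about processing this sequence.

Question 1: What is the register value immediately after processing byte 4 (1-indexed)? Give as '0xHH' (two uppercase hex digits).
After byte 1 (0xB7): reg=0x53
After byte 2 (0xE6): reg=0x02
After byte 3 (0x3C): reg=0xBA
After byte 4 (0x8B): reg=0x97

Answer: 0x97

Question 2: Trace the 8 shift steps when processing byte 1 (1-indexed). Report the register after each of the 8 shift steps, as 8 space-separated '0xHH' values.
Register before byte 1: 0xAA
After XOR with byte 0xB7: 0x1D

Answer: 0x3A 0x74 0xE8 0xD7 0xA9 0x55 0xAA 0x53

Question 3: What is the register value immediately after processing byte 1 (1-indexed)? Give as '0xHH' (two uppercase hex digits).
After byte 1 (0xB7): reg=0x53

Answer: 0x53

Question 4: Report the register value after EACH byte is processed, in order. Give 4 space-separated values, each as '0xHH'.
0x53 0x02 0xBA 0x97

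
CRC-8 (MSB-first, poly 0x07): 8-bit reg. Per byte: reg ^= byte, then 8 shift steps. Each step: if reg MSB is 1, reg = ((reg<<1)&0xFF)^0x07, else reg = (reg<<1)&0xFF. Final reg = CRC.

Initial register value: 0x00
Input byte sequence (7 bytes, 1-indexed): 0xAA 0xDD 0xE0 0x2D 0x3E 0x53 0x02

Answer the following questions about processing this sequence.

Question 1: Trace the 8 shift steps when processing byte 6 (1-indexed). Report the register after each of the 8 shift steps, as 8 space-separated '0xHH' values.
After byte 1 (0xAA): reg=0x5F
After byte 2 (0xDD): reg=0x87
After byte 3 (0xE0): reg=0x32
After byte 4 (0x2D): reg=0x5D
After byte 5 (0x3E): reg=0x2E
Register before byte 6: 0x2E
After XOR with byte 0x53: 0x7D

Answer: 0xFA 0xF3 0xE1 0xC5 0x8D 0x1D 0x3A 0x74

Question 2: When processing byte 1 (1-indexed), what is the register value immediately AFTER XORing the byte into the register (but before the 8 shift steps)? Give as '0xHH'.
Answer: 0xAA

Derivation:
Register before byte 1: 0x00
Byte 1: 0xAA
0x00 XOR 0xAA = 0xAA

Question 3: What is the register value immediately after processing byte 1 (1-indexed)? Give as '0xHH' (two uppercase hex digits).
After byte 1 (0xAA): reg=0x5F

Answer: 0x5F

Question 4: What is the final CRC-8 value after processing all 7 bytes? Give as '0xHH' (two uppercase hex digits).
After byte 1 (0xAA): reg=0x5F
After byte 2 (0xDD): reg=0x87
After byte 3 (0xE0): reg=0x32
After byte 4 (0x2D): reg=0x5D
After byte 5 (0x3E): reg=0x2E
After byte 6 (0x53): reg=0x74
After byte 7 (0x02): reg=0x45

Answer: 0x45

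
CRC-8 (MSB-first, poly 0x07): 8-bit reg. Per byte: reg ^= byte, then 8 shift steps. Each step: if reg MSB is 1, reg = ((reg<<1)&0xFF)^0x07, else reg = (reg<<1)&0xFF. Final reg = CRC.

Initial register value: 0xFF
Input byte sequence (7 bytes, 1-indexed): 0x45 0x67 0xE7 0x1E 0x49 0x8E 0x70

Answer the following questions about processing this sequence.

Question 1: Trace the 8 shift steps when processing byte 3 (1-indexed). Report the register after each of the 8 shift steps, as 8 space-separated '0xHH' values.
After byte 1 (0x45): reg=0x2F
After byte 2 (0x67): reg=0xFF
Register before byte 3: 0xFF
After XOR with byte 0xE7: 0x18

Answer: 0x30 0x60 0xC0 0x87 0x09 0x12 0x24 0x48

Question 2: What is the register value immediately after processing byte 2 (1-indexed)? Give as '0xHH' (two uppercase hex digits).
Answer: 0xFF

Derivation:
After byte 1 (0x45): reg=0x2F
After byte 2 (0x67): reg=0xFF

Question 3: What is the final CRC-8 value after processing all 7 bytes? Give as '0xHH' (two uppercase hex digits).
After byte 1 (0x45): reg=0x2F
After byte 2 (0x67): reg=0xFF
After byte 3 (0xE7): reg=0x48
After byte 4 (0x1E): reg=0xA5
After byte 5 (0x49): reg=0x8A
After byte 6 (0x8E): reg=0x1C
After byte 7 (0x70): reg=0x03

Answer: 0x03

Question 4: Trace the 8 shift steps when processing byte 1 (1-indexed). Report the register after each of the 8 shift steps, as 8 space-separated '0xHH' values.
Answer: 0x73 0xE6 0xCB 0x91 0x25 0x4A 0x94 0x2F

Derivation:
Register before byte 1: 0xFF
After XOR with byte 0x45: 0xBA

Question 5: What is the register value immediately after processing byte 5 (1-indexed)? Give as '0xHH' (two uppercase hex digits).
Answer: 0x8A

Derivation:
After byte 1 (0x45): reg=0x2F
After byte 2 (0x67): reg=0xFF
After byte 3 (0xE7): reg=0x48
After byte 4 (0x1E): reg=0xA5
After byte 5 (0x49): reg=0x8A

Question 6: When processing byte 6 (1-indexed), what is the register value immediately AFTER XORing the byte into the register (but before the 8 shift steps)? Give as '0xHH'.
Register before byte 6: 0x8A
Byte 6: 0x8E
0x8A XOR 0x8E = 0x04

Answer: 0x04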